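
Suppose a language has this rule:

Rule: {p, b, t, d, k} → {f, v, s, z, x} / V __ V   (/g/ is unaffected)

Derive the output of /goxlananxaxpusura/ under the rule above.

No segment of /goxlananxaxpusura/ meets the structural description of the rule, so the form surfaces unchanged.

goxlananxaxpusura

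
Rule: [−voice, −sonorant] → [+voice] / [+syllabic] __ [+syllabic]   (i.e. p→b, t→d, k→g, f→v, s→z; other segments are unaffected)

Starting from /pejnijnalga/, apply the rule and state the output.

pejnijnalga

No segment of /pejnijnalga/ meets the structural description of the rule, so the form surfaces unchanged.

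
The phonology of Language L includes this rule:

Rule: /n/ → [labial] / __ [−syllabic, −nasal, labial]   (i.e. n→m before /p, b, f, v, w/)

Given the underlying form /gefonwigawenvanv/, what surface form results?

gefomwigawemvamv

/n/ precedes the labial consonant /w/, so it assimilates in place to [m].
/n/ precedes the labial consonant /v/, so it assimilates in place to [m].
/n/ precedes the labial consonant /v/, so it assimilates in place to [m].
Surface form: [gefomwigawemvamv].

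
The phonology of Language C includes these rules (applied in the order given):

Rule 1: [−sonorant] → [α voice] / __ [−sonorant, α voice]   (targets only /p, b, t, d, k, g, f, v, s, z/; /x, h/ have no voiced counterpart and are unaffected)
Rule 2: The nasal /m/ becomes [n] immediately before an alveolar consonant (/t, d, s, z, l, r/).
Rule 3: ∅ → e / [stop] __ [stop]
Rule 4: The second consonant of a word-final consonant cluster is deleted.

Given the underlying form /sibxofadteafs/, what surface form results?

Rule 1 (regressive voicing assimilation): /b/ precedes the voiceless obstruent /x/, so it devoices to [p] by assimilation. /d/ precedes the voiceless obstruent /t/, so it devoices to [t] by assimilation. /sibxofadteafs/ → sipxofatteafs.
Rule 2 (nasal place assimilation): no segment meets the environment; /sipxofatteafs/ is unchanged.
Rule 3 (stop-cluster e-epenthesis): /t/ and /t/ form a stop–stop cluster, so [e] is inserted between them. /sipxofatteafs/ → sipxofateteafs.
Rule 4 (final cluster simplification): /s/ is the second consonant of a word-final cluster /fs/, so it deletes. /sipxofateteafs/ → sipxofateteaf.

sipxofateteaf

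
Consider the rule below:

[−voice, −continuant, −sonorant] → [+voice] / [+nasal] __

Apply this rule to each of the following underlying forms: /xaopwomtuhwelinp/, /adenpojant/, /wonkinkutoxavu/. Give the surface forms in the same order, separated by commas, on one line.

xaopwomduhwelinb, adenbojand, wongingutoxavu

/xaopwomtuhwelinp/: /t/ is a voiceless stop immediately after the nasal /m/, so it voices to [d]. /p/ is a voiceless stop immediately after the nasal /n/, so it voices to [b]. → [xaopwomduhwelinb].
/adenpojant/: /p/ is a voiceless stop immediately after the nasal /n/, so it voices to [b]. /t/ is a voiceless stop immediately after the nasal /n/, so it voices to [d]. → [adenbojand].
/wonkinkutoxavu/: /k/ is a voiceless stop immediately after the nasal /n/, so it voices to [g]. /k/ is a voiceless stop immediately after the nasal /n/, so it voices to [g]. → [wongingutoxavu].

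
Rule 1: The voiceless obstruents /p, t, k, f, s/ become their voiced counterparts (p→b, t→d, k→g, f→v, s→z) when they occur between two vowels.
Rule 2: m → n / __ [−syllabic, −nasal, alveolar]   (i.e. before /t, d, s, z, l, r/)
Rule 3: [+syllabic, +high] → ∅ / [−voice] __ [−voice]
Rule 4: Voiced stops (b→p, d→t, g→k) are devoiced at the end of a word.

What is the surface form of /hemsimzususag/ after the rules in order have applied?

Rule 1 (intervocalic voicing): /s/ is a voiceless obstruent between vowels /u/ and /u/, so it voices to [z]. /s/ is a voiceless obstruent between vowels /u/ and /a/, so it voices to [z]. /hemsimzususag/ → hemsimzuzuzag.
Rule 2 (nasal place assimilation): /m/ precedes the alveolar consonant /s/, so it assimilates in place to [n]. /m/ precedes the alveolar consonant /z/, so it assimilates in place to [n]. /hemsimzuzuzag/ → hensinzuzuzag.
Rule 3 (high vowel syncope): no segment meets the environment; /hensinzuzuzag/ is unchanged.
Rule 4 (final devoicing): /g/ is a voiced stop in word-final position, so it devoices to [k]. /hensinzuzuzag/ → hensinzuzuzak.

hensinzuzuzak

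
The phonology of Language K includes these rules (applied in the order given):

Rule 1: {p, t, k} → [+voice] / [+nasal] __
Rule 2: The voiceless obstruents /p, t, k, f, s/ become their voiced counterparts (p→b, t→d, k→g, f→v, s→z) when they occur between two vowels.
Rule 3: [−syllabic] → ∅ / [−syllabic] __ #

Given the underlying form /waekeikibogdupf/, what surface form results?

Rule 1 (post-nasal voicing): no segment meets the environment; /waekeikibogdupf/ is unchanged.
Rule 2 (intervocalic voicing): /k/ is a voiceless obstruent between vowels /e/ and /e/, so it voices to [g]. /k/ is a voiceless obstruent between vowels /i/ and /i/, so it voices to [g]. /waekeikibogdupf/ → waegeigibogdupf.
Rule 3 (final cluster simplification): /f/ is the second consonant of a word-final cluster /pf/, so it deletes. /waegeigibogdupf/ → waegeigibogdup.

waegeigibogdup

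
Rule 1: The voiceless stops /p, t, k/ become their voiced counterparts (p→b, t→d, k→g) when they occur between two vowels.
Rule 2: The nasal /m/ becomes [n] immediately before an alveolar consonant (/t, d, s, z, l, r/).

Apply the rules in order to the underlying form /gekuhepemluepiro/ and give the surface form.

geguhebenluebiro

Rule 1 (intervocalic voicing): /k/ is a voiceless stop between vowels /e/ and /u/, so it voices to [g]. /p/ is a voiceless stop between vowels /e/ and /e/, so it voices to [b]. /p/ is a voiceless stop between vowels /e/ and /i/, so it voices to [b]. /gekuhepemluepiro/ → geguhebemluebiro.
Rule 2 (nasal place assimilation): /m/ precedes the alveolar consonant /l/, so it assimilates in place to [n]. /geguhebemluebiro/ → geguhebenluebiro.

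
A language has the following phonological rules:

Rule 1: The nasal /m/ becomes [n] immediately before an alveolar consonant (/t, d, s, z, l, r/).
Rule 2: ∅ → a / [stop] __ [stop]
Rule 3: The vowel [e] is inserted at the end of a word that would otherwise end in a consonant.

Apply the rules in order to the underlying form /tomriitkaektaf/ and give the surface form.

Rule 1 (nasal place assimilation): /m/ precedes the alveolar consonant /r/, so it assimilates in place to [n]. /tomriitkaektaf/ → tonriitkaektaf.
Rule 2 (stop-cluster a-epenthesis): /t/ and /k/ form a stop–stop cluster, so [a] is inserted between them. /k/ and /t/ form a stop–stop cluster, so [a] is inserted between them. /tonriitkaektaf/ → tonriitakaekataf.
Rule 3 (final e-epenthesis): the form ends in the consonant /f/, so [e] is inserted word-finally. /tonriitakaekataf/ → tonriitakaekatafe.

tonriitakaekatafe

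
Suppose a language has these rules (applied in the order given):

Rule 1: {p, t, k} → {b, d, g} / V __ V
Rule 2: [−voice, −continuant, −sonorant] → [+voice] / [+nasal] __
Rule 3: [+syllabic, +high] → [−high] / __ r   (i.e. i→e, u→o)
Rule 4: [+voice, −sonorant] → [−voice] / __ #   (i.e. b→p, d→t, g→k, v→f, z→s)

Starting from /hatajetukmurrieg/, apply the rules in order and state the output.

Rule 1 (intervocalic voicing): /t/ is a voiceless stop between vowels /a/ and /a/, so it voices to [d]. /t/ is a voiceless stop between vowels /e/ and /u/, so it voices to [d]. /hatajetukmurrieg/ → hadajedukmurrieg.
Rule 2 (post-nasal voicing): no segment meets the environment; /hadajedukmurrieg/ is unchanged.
Rule 3 (pre-rhotic lowering): /u/ is a high vowel immediately before /r/, so it lowers to [o]. /hadajedukmurrieg/ → hadajedukmorrieg.
Rule 4 (final devoicing): /g/ is a voiced obstruent in word-final position, so it devoices to [k]. /hadajedukmorrieg/ → hadajedukmorriek.

hadajedukmorriek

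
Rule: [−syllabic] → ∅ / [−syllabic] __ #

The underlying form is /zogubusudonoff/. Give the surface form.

zogubusudonof

/f/ is the second consonant of a word-final cluster /ff/, so it deletes.
The other instances of /z/, /g/, /b/, /s/, /d/, /n/, /f/ do not occur in the required environment and remain unchanged.
Surface form: [zogubusudonof].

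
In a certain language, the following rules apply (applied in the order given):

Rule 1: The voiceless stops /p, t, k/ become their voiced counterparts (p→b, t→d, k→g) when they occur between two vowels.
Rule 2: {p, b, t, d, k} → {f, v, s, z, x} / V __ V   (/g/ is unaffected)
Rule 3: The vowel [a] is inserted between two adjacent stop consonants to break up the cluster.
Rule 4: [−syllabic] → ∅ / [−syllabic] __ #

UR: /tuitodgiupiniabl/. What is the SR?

tuizodagiuviniab

Rule 1 (intervocalic voicing): /t/ is a voiceless stop between vowels /i/ and /o/, so it voices to [d]. /p/ is a voiceless stop between vowels /u/ and /i/, so it voices to [b]. /tuitodgiupiniabl/ → tuidodgiubiniabl.
Rule 2 (intervocalic spirantization): /d/ is a stop between vowels /i/ and /o/, so it spirantizes to the fricative [z]. /b/ is a stop between vowels /u/ and /i/, so it spirantizes to the fricative [v]. /tuidodgiubiniabl/ → tuizodgiuviniabl.
Rule 3 (stop-cluster a-epenthesis): /d/ and /g/ form a stop–stop cluster, so [a] is inserted between them. /tuizodgiuviniabl/ → tuizodagiuviniabl.
Rule 4 (final cluster simplification): /l/ is the second consonant of a word-final cluster /bl/, so it deletes. /tuizodagiuviniabl/ → tuizodagiuviniab.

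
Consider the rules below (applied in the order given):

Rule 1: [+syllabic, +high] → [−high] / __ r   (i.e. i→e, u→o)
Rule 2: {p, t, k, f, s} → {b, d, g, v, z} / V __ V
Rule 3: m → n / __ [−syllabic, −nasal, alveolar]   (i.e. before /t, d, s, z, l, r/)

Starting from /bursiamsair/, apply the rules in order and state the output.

Rule 1 (pre-rhotic lowering): /u/ is a high vowel immediately before /r/, so it lowers to [o]. /i/ is a high vowel immediately before /r/, so it lowers to [e]. /bursiamsair/ → borsiamsaer.
Rule 2 (intervocalic voicing): no segment meets the environment; /borsiamsaer/ is unchanged.
Rule 3 (nasal place assimilation): /m/ precedes the alveolar consonant /s/, so it assimilates in place to [n]. /borsiamsaer/ → borsiansaer.

borsiansaer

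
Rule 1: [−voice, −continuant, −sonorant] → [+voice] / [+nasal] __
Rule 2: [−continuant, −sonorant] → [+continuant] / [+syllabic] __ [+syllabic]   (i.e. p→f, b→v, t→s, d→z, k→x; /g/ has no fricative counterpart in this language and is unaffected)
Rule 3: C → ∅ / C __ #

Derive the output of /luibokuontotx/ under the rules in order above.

Rule 1 (post-nasal voicing): /t/ is a voiceless stop immediately after the nasal /n/, so it voices to [d]. /luibokuontotx/ → luibokuondotx.
Rule 2 (intervocalic spirantization): /b/ is a stop between vowels /i/ and /o/, so it spirantizes to the fricative [v]. /k/ is a stop between vowels /o/ and /u/, so it spirantizes to the fricative [x]. /luibokuondotx/ → luivoxuondotx.
Rule 3 (final cluster simplification): /x/ is the second consonant of a word-final cluster /tx/, so it deletes. /luivoxuondotx/ → luivoxuondot.

luivoxuondot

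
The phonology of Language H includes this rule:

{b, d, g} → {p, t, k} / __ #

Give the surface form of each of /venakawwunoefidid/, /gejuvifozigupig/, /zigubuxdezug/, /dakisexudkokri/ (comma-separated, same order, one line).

/venakawwunoefidid/: /d/ is a voiced stop in word-final position, so it devoices to [t]. → [venakawwunoefidit].
/gejuvifozigupig/: /g/ is a voiced stop in word-final position, so it devoices to [k]. → [gejuvifozigupik].
/zigubuxdezug/: /g/ is a voiced stop in word-final position, so it devoices to [k]. → [zigubuxdezuk].
/dakisexudkokri/: the rule's environment is not met; surfaces unchanged as [dakisexudkokri].

venakawwunoefidit, gejuvifozigupik, zigubuxdezuk, dakisexudkokri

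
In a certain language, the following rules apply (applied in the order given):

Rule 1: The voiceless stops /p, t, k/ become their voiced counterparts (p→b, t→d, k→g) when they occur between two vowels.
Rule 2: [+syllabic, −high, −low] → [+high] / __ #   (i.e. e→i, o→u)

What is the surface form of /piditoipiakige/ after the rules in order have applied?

pididoibiagigi

Rule 1 (intervocalic voicing): /t/ is a voiceless stop between vowels /i/ and /o/, so it voices to [d]. /p/ is a voiceless stop between vowels /i/ and /i/, so it voices to [b]. /k/ is a voiceless stop between vowels /a/ and /i/, so it voices to [g]. /piditoipiakige/ → pididoibiagige.
Rule 2 (final vowel raising): /e/ is a mid vowel in word-final position, so it raises to [i]. /pididoibiagige/ → pididoibiagigi.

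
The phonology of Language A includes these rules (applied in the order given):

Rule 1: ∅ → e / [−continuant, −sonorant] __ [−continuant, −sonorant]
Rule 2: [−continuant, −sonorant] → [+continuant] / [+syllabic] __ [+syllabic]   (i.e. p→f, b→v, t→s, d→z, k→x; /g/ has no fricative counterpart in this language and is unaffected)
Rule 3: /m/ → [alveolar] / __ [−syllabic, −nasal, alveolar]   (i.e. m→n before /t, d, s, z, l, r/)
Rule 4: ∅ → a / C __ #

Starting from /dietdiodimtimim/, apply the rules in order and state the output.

dieseziozintimima

Rule 1 (stop-cluster e-epenthesis): /t/ and /d/ form a stop–stop cluster, so [e] is inserted between them. /dietdiodimtimim/ → dietediodimtimim.
Rule 2 (intervocalic spirantization): /t/ is a stop between vowels /e/ and /e/, so it spirantizes to the fricative [s]. /d/ is a stop between vowels /e/ and /i/, so it spirantizes to the fricative [z]. /d/ is a stop between vowels /o/ and /i/, so it spirantizes to the fricative [z]. /dietediodimtimim/ → dieseziozimtimim.
Rule 3 (nasal place assimilation): /m/ precedes the alveolar consonant /t/, so it assimilates in place to [n]. /dieseziozimtimim/ → dieseziozintimim.
Rule 4 (final a-epenthesis): the form ends in the consonant /m/, so [a] is inserted word-finally. /dieseziozintimim/ → dieseziozintimima.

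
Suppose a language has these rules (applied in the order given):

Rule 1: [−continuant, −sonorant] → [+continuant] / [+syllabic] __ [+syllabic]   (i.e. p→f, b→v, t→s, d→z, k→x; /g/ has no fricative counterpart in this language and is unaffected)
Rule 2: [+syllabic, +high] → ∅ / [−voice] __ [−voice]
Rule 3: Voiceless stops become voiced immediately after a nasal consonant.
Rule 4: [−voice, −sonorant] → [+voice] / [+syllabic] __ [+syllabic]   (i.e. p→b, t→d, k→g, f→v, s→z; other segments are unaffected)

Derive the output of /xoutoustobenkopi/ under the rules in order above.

Rule 1 (intervocalic spirantization): /t/ is a stop between vowels /u/ and /o/, so it spirantizes to the fricative [s]. /b/ is a stop between vowels /o/ and /e/, so it spirantizes to the fricative [v]. /p/ is a stop between vowels /o/ and /i/, so it spirantizes to the fricative [f]. /xoutoustobenkopi/ → xousoustovenkofi.
Rule 2 (high vowel syncope): no segment meets the environment; /xousoustovenkofi/ is unchanged.
Rule 3 (post-nasal voicing): /k/ is a voiceless stop immediately after the nasal /n/, so it voices to [g]. /xousoustovenkofi/ → xousoustovengofi.
Rule 4 (intervocalic voicing): /s/ is a voiceless obstruent between vowels /u/ and /o/, so it voices to [z]. /f/ is a voiceless obstruent between vowels /o/ and /i/, so it voices to [v]. /xousoustovengofi/ → xouzoustovengovi.

xouzoustovengovi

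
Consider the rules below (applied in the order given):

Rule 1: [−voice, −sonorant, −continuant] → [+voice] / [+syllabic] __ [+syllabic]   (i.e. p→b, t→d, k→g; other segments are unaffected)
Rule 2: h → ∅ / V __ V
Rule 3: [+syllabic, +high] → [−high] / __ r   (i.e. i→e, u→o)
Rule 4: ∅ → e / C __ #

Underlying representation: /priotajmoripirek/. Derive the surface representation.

Rule 1 (intervocalic voicing): /t/ is a voiceless stop between vowels /o/ and /a/, so it voices to [d]. /p/ is a voiceless stop between vowels /i/ and /i/, so it voices to [b]. /priotajmoripirek/ → priodajmoribirek.
Rule 2 (intervocalic h-deletion): no segment meets the environment; /priodajmoribirek/ is unchanged.
Rule 3 (pre-rhotic lowering): /i/ is a high vowel immediately before /r/, so it lowers to [e]. /priodajmoribirek/ → priodajmoriberek.
Rule 4 (final e-epenthesis): the form ends in the consonant /k/, so [e] is inserted word-finally. /priodajmoriberek/ → priodajmoribereke.

priodajmoribereke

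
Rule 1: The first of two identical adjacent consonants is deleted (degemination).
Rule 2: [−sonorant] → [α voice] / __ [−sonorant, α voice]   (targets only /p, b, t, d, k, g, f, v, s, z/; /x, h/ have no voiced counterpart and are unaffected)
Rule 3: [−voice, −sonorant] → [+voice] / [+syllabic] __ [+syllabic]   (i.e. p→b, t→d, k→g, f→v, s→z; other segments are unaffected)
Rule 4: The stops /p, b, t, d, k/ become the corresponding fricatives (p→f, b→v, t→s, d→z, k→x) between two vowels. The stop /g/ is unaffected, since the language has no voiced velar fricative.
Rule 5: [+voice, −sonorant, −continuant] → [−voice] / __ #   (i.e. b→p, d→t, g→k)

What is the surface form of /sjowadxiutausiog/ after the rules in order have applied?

sjowatxiuzauziok

Rule 1 (degemination): no segment meets the environment; /sjowadxiutausiog/ is unchanged.
Rule 2 (regressive voicing assimilation): /d/ precedes the voiceless obstruent /x/, so it devoices to [t] by assimilation. /sjowadxiutausiog/ → sjowatxiutausiog.
Rule 3 (intervocalic voicing): /t/ is a voiceless obstruent between vowels /u/ and /a/, so it voices to [d]. /s/ is a voiceless obstruent between vowels /u/ and /i/, so it voices to [z]. /sjowatxiutausiog/ → sjowatxiudauziog.
Rule 4 (intervocalic spirantization): /d/ is a stop between vowels /u/ and /a/, so it spirantizes to the fricative [z]. /sjowatxiudauziog/ → sjowatxiuzauziog.
Rule 5 (final devoicing): /g/ is a voiced stop in word-final position, so it devoices to [k]. /sjowatxiuzauziog/ → sjowatxiuzauziok.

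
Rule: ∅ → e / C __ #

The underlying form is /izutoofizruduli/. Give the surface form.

No segment of /izutoofizruduli/ meets the structural description of the rule, so the form surfaces unchanged.

izutoofizruduli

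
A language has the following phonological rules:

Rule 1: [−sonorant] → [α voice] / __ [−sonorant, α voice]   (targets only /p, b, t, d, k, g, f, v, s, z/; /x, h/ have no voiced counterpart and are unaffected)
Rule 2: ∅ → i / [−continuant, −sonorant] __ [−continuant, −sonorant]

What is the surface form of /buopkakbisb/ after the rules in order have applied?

buopikagibizb

Rule 1 (regressive voicing assimilation): /k/ precedes the voiced obstruent /b/, so it voices to [g] by assimilation. /s/ precedes the voiced obstruent /b/, so it voices to [z] by assimilation. /buopkakbisb/ → buopkagbizb.
Rule 2 (stop-cluster i-epenthesis): /p/ and /k/ form a stop–stop cluster, so [i] is inserted between them. /g/ and /b/ form a stop–stop cluster, so [i] is inserted between them. /buopkagbizb/ → buopikagibizb.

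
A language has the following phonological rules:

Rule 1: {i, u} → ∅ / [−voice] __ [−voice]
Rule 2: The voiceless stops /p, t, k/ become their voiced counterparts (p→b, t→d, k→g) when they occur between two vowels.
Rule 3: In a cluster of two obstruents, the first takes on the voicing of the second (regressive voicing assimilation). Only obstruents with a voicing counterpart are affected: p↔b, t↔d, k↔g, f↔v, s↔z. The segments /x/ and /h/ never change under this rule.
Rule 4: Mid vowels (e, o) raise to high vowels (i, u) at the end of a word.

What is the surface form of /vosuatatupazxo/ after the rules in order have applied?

vosuadatpasxu

Rule 1 (high vowel syncope): /u/ is a high vowel flanked by voiceless consonants /t/ and /p/, so it deletes. /vosuatatupazxo/ → vosuatatpazxo.
Rule 2 (intervocalic voicing): /t/ is a voiceless stop between vowels /a/ and /a/, so it voices to [d]. /vosuatatpazxo/ → vosuadatpazxo.
Rule 3 (regressive voicing assimilation): /z/ precedes the voiceless obstruent /x/, so it devoices to [s] by assimilation. /vosuadatpazxo/ → vosuadatpasxo.
Rule 4 (final vowel raising): /o/ is a mid vowel in word-final position, so it raises to [u]. /vosuadatpasxo/ → vosuadatpasxu.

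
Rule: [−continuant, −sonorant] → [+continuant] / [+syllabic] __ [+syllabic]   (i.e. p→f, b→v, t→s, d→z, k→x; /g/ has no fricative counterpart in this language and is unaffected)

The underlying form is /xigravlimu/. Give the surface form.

No segment of /xigravlimu/ meets the structural description of the rule, so the form surfaces unchanged.

xigravlimu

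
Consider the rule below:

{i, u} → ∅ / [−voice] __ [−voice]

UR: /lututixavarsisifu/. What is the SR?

/u/ is a high vowel flanked by voiceless consonants /t/ and /t/, so it deletes.
/i/ is a high vowel flanked by voiceless consonants /t/ and /x/, so it deletes.
/i/ is a high vowel flanked by voiceless consonants /s/ and /s/, so it deletes.
/i/ is a high vowel flanked by voiceless consonants /s/ and /f/, so it deletes.
The other instances of /u/ do not occur in the required environment and remain unchanged.
Surface form: [luttxavarssfu].

luttxavarssfu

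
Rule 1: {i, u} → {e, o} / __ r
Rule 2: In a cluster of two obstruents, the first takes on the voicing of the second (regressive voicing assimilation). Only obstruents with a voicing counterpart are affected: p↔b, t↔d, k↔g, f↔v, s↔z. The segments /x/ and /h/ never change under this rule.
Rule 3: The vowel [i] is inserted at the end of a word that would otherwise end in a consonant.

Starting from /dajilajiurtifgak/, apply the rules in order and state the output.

Rule 1 (pre-rhotic lowering): /u/ is a high vowel immediately before /r/, so it lowers to [o]. /dajilajiurtifgak/ → dajilajiortifgak.
Rule 2 (regressive voicing assimilation): /f/ precedes the voiced obstruent /g/, so it voices to [v] by assimilation. /dajilajiortifgak/ → dajilajiortivgak.
Rule 3 (final i-epenthesis): the form ends in the consonant /k/, so [i] is inserted word-finally. /dajilajiortivgak/ → dajilajiortivgaki.

dajilajiortivgaki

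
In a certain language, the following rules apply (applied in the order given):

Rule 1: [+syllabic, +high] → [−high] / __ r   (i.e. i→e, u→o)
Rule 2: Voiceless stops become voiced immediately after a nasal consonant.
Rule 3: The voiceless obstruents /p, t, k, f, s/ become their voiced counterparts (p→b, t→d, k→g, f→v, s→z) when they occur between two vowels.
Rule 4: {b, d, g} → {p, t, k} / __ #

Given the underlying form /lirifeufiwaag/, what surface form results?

Rule 1 (pre-rhotic lowering): /i/ is a high vowel immediately before /r/, so it lowers to [e]. /lirifeufiwaag/ → lerifeufiwaag.
Rule 2 (post-nasal voicing): no segment meets the environment; /lerifeufiwaag/ is unchanged.
Rule 3 (intervocalic voicing): /f/ is a voiceless obstruent between vowels /i/ and /e/, so it voices to [v]. /f/ is a voiceless obstruent between vowels /u/ and /i/, so it voices to [v]. /lerifeufiwaag/ → leriveuviwaag.
Rule 4 (final devoicing): /g/ is a voiced stop in word-final position, so it devoices to [k]. /leriveuviwaag/ → leriveuviwaak.

leriveuviwaak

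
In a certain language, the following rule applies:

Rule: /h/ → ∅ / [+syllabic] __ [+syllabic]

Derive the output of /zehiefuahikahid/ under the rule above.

/h/ occurs between vowels /e/ and /i/, so it deletes.
/h/ occurs between vowels /a/ and /i/, so it deletes.
/h/ occurs between vowels /a/ and /i/, so it deletes.
Surface form: [zeiefuaikaid].

zeiefuaikaid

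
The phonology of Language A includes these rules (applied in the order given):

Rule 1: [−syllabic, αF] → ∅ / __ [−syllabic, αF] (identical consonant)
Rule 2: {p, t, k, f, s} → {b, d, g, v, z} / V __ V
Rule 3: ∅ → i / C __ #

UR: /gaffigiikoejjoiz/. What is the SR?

Rule 1 (degemination): /ff/ is a geminate; the first /f/ deletes. /jj/ is a geminate; the first /j/ deletes. /gaffigiikoejjoiz/ → gafigiikoejoiz.
Rule 2 (intervocalic voicing): /f/ is a voiceless obstruent between vowels /a/ and /i/, so it voices to [v]. /k/ is a voiceless obstruent between vowels /i/ and /o/, so it voices to [g]. /gafigiikoejoiz/ → gavigiigoejoiz.
Rule 3 (final i-epenthesis): the form ends in the consonant /z/, so [i] is inserted word-finally. /gavigiigoejoiz/ → gavigiigoejoizi.

gavigiigoejoizi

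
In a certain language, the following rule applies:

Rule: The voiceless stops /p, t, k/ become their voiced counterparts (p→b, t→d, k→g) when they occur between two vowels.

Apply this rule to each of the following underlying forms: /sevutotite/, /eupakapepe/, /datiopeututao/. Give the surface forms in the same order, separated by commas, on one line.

sevudodide, eubagabebe, dadiobeududao

/sevutotite/: /t/ is a voiceless stop between vowels /u/ and /o/, so it voices to [d]. /t/ is a voiceless stop between vowels /o/ and /i/, so it voices to [d]. /t/ is a voiceless stop between vowels /i/ and /e/, so it voices to [d]. → [sevudodide].
/eupakapepe/: /p/ is a voiceless stop between vowels /u/ and /a/, so it voices to [b]. /k/ is a voiceless stop between vowels /a/ and /a/, so it voices to [g]. /p/ is a voiceless stop between vowels /a/ and /e/, so it voices to [b]. /p/ is a voiceless stop between vowels /e/ and /e/, so it voices to [b]. → [eubagabebe].
/datiopeututao/: /t/ is a voiceless stop between vowels /a/ and /i/, so it voices to [d]. /p/ is a voiceless stop between vowels /o/ and /e/, so it voices to [b]. /t/ is a voiceless stop between vowels /u/ and /u/, so it voices to [d]. /t/ is a voiceless stop between vowels /u/ and /a/, so it voices to [d]. → [dadiobeududao].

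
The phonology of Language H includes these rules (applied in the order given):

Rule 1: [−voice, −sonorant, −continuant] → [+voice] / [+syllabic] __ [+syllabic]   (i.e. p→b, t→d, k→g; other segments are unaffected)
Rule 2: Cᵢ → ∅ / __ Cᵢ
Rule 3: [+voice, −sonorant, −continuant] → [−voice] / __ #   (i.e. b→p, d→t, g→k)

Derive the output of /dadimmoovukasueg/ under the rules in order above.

dadimoovugasuek

Rule 1 (intervocalic voicing): /k/ is a voiceless stop between vowels /u/ and /a/, so it voices to [g]. /dadimmoovukasueg/ → dadimmoovugasueg.
Rule 2 (degemination): /mm/ is a geminate; the first /m/ deletes. /dadimmoovugasueg/ → dadimoovugasueg.
Rule 3 (final devoicing): /g/ is a voiced stop in word-final position, so it devoices to [k]. /dadimoovugasueg/ → dadimoovugasuek.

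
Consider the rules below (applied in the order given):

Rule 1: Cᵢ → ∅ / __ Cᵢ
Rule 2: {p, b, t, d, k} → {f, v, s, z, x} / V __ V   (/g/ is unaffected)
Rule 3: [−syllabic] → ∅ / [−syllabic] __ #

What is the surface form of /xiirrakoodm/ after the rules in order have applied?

xiiraxood

Rule 1 (degemination): /rr/ is a geminate; the first /r/ deletes. /xiirrakoodm/ → xiirakoodm.
Rule 2 (intervocalic spirantization): /k/ is a stop between vowels /a/ and /o/, so it spirantizes to the fricative [x]. /xiirakoodm/ → xiiraxoodm.
Rule 3 (final cluster simplification): /m/ is the second consonant of a word-final cluster /dm/, so it deletes. /xiiraxoodm/ → xiiraxood.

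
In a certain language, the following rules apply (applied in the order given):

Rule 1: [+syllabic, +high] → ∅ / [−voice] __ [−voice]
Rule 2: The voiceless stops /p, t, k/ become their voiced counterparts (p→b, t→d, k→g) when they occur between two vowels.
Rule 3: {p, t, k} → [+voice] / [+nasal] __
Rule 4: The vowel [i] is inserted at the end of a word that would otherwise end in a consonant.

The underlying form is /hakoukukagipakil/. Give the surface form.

hagoukkagibagili

Rule 1 (high vowel syncope): /u/ is a high vowel flanked by voiceless consonants /k/ and /k/, so it deletes. /hakoukukagipakil/ → hakoukkagipakil.
Rule 2 (intervocalic voicing): /k/ is a voiceless stop between vowels /a/ and /o/, so it voices to [g]. /p/ is a voiceless stop between vowels /i/ and /a/, so it voices to [b]. /k/ is a voiceless stop between vowels /a/ and /i/, so it voices to [g]. /hakoukkagipakil/ → hagoukkagibagil.
Rule 3 (post-nasal voicing): no segment meets the environment; /hagoukkagibagil/ is unchanged.
Rule 4 (final i-epenthesis): the form ends in the consonant /l/, so [i] is inserted word-finally. /hagoukkagibagil/ → hagoukkagibagili.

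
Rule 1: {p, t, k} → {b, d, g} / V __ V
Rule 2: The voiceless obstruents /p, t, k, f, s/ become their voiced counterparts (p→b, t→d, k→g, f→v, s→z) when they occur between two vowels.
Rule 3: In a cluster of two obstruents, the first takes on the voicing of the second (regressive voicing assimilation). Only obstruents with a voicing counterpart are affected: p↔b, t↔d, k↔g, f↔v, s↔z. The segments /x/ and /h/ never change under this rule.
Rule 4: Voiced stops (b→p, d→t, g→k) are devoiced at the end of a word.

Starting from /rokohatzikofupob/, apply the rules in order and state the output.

rogohadzigovubop

Rule 1 (intervocalic voicing): /k/ is a voiceless stop between vowels /o/ and /o/, so it voices to [g]. /k/ is a voiceless stop between vowels /i/ and /o/, so it voices to [g]. /p/ is a voiceless stop between vowels /u/ and /o/, so it voices to [b]. /rokohatzikofupob/ → rogohatzigofubob.
Rule 2 (intervocalic voicing): /f/ is a voiceless obstruent between vowels /o/ and /u/, so it voices to [v]. /rogohatzigofubob/ → rogohatzigovubob.
Rule 3 (regressive voicing assimilation): /t/ precedes the voiced obstruent /z/, so it voices to [d] by assimilation. /rogohatzigovubob/ → rogohadzigovubob.
Rule 4 (final devoicing): /b/ is a voiced stop in word-final position, so it devoices to [p]. /rogohadzigovubob/ → rogohadzigovubop.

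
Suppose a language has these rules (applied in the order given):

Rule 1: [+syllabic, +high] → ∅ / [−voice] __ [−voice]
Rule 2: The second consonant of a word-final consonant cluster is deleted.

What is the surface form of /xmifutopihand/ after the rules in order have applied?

xmiftophan

Rule 1 (high vowel syncope): /u/ is a high vowel flanked by voiceless consonants /f/ and /t/, so it deletes. /i/ is a high vowel flanked by voiceless consonants /p/ and /h/, so it deletes. /xmifutopihand/ → xmiftophand.
Rule 2 (final cluster simplification): /d/ is the second consonant of a word-final cluster /nd/, so it deletes. /xmiftophand/ → xmiftophan.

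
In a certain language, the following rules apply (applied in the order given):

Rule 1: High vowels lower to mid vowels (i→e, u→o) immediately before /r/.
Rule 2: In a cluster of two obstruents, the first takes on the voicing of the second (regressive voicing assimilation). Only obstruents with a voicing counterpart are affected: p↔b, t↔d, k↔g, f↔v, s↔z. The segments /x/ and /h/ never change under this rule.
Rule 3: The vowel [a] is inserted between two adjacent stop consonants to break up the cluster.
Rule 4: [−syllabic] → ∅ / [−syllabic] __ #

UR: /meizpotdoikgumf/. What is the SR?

meispodadoigagum

Rule 1 (pre-rhotic lowering): no segment meets the environment; /meizpotdoikgumf/ is unchanged.
Rule 2 (regressive voicing assimilation): /z/ precedes the voiceless obstruent /p/, so it devoices to [s] by assimilation. /t/ precedes the voiced obstruent /d/, so it voices to [d] by assimilation. /k/ precedes the voiced obstruent /g/, so it voices to [g] by assimilation. /meizpotdoikgumf/ → meispoddoiggumf.
Rule 3 (stop-cluster a-epenthesis): /d/ and /d/ form a stop–stop cluster, so [a] is inserted between them. /g/ and /g/ form a stop–stop cluster, so [a] is inserted between them. /meispoddoiggumf/ → meispodadoigagumf.
Rule 4 (final cluster simplification): /f/ is the second consonant of a word-final cluster /mf/, so it deletes. /meispodadoigagumf/ → meispodadoigagum.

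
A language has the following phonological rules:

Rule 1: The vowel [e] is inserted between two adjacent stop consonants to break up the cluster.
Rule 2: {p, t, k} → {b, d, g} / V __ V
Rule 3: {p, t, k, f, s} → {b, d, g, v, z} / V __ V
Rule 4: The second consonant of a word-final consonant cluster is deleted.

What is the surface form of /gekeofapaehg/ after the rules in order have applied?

gegeovabaeh

Rule 1 (stop-cluster e-epenthesis): no segment meets the environment; /gekeofapaehg/ is unchanged.
Rule 2 (intervocalic voicing): /k/ is a voiceless stop between vowels /e/ and /e/, so it voices to [g]. /p/ is a voiceless stop between vowels /a/ and /a/, so it voices to [b]. /gekeofapaehg/ → gegeofabaehg.
Rule 3 (intervocalic voicing): /f/ is a voiceless obstruent between vowels /o/ and /a/, so it voices to [v]. /gegeofabaehg/ → gegeovabaehg.
Rule 4 (final cluster simplification): /g/ is the second consonant of a word-final cluster /hg/, so it deletes. /gegeovabaehg/ → gegeovabaeh.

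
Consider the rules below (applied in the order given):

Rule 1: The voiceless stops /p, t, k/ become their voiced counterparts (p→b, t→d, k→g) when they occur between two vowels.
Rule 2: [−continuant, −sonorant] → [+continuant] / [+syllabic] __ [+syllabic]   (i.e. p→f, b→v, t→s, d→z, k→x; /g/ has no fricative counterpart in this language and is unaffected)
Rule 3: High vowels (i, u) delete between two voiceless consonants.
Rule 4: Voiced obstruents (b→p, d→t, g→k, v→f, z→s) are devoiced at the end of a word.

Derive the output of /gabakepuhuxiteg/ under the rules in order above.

gavagevuhxizek

Rule 1 (intervocalic voicing): /k/ is a voiceless stop between vowels /a/ and /e/, so it voices to [g]. /p/ is a voiceless stop between vowels /e/ and /u/, so it voices to [b]. /t/ is a voiceless stop between vowels /i/ and /e/, so it voices to [d]. /gabakepuhuxiteg/ → gabagebuhuxideg.
Rule 2 (intervocalic spirantization): /b/ is a stop between vowels /a/ and /a/, so it spirantizes to the fricative [v]. /b/ is a stop between vowels /e/ and /u/, so it spirantizes to the fricative [v]. /d/ is a stop between vowels /i/ and /e/, so it spirantizes to the fricative [z]. /gabagebuhuxideg/ → gavagevuhuxizeg.
Rule 3 (high vowel syncope): /u/ is a high vowel flanked by voiceless consonants /h/ and /x/, so it deletes. /gavagevuhuxizeg/ → gavagevuhxizeg.
Rule 4 (final devoicing): /g/ is a voiced obstruent in word-final position, so it devoices to [k]. /gavagevuhxizeg/ → gavagevuhxizek.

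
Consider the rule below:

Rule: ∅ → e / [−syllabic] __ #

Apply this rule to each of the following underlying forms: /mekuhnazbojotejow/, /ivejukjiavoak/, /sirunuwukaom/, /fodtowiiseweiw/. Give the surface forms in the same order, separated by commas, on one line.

mekuhnazbojotejowe, ivejukjiavoake, sirunuwukaome, fodtowiiseweiwe

/mekuhnazbojotejow/: the form ends in the consonant /w/, so [e] is inserted word-finally. → [mekuhnazbojotejowe].
/ivejukjiavoak/: the form ends in the consonant /k/, so [e] is inserted word-finally. → [ivejukjiavoake].
/sirunuwukaom/: the form ends in the consonant /m/, so [e] is inserted word-finally. → [sirunuwukaome].
/fodtowiiseweiw/: the form ends in the consonant /w/, so [e] is inserted word-finally. → [fodtowiiseweiwe].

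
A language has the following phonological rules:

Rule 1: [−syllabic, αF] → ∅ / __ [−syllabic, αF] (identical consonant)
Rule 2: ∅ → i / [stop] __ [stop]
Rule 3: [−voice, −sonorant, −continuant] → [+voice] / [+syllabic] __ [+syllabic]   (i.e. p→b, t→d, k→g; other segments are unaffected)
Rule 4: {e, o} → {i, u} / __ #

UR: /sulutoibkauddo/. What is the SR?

suludoibigaudu

Rule 1 (degemination): /dd/ is a geminate; the first /d/ deletes. /sulutoibkauddo/ → sulutoibkaudo.
Rule 2 (stop-cluster i-epenthesis): /b/ and /k/ form a stop–stop cluster, so [i] is inserted between them. /sulutoibkaudo/ → sulutoibikaudo.
Rule 3 (intervocalic voicing): /t/ is a voiceless stop between vowels /u/ and /o/, so it voices to [d]. /k/ is a voiceless stop between vowels /i/ and /a/, so it voices to [g]. /sulutoibikaudo/ → suludoibigaudo.
Rule 4 (final vowel raising): /o/ is a mid vowel in word-final position, so it raises to [u]. /suludoibigaudo/ → suludoibigaudu.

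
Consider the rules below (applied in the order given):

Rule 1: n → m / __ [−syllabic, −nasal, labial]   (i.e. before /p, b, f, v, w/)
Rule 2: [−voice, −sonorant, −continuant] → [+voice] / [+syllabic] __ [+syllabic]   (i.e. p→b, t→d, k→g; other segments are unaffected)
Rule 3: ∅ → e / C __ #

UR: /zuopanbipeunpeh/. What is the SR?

Rule 1 (nasal place assimilation): /n/ precedes the labial consonant /b/, so it assimilates in place to [m]. /n/ precedes the labial consonant /p/, so it assimilates in place to [m]. /zuopanbipeunpeh/ → zuopambipeumpeh.
Rule 2 (intervocalic voicing): /p/ is a voiceless stop between vowels /o/ and /a/, so it voices to [b]. /p/ is a voiceless stop between vowels /i/ and /e/, so it voices to [b]. /zuopambipeumpeh/ → zuobambibeumpeh.
Rule 3 (final e-epenthesis): the form ends in the consonant /h/, so [e] is inserted word-finally. /zuobambibeumpeh/ → zuobambibeumpehe.

zuobambibeumpehe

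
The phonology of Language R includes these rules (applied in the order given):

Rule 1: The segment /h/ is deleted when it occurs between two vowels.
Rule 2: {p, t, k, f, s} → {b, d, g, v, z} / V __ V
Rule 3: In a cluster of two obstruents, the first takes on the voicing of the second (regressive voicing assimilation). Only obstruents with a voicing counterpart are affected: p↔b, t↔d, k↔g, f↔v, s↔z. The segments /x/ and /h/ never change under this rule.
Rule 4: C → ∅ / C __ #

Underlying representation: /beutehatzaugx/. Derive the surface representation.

beudeadzauk

Rule 1 (intervocalic h-deletion): /h/ occurs between vowels /e/ and /a/, so it deletes. /beutehatzaugx/ → beuteatzaugx.
Rule 2 (intervocalic voicing): /t/ is a voiceless obstruent between vowels /u/ and /e/, so it voices to [d]. /beuteatzaugx/ → beudeatzaugx.
Rule 3 (regressive voicing assimilation): /t/ precedes the voiced obstruent /z/, so it voices to [d] by assimilation. /g/ precedes the voiceless obstruent /x/, so it devoices to [k] by assimilation. /beudeatzaugx/ → beudeadzaukx.
Rule 4 (final cluster simplification): /x/ is the second consonant of a word-final cluster /kx/, so it deletes. /beudeadzaukx/ → beudeadzauk.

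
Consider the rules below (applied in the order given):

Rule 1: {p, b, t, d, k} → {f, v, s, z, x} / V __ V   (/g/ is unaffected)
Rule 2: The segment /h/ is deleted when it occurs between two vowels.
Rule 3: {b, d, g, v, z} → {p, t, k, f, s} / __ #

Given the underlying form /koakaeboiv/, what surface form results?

koaxaevoif

Rule 1 (intervocalic spirantization): /k/ is a stop between vowels /a/ and /a/, so it spirantizes to the fricative [x]. /b/ is a stop between vowels /e/ and /o/, so it spirantizes to the fricative [v]. /koakaeboiv/ → koaxaevoiv.
Rule 2 (intervocalic h-deletion): no segment meets the environment; /koaxaevoiv/ is unchanged.
Rule 3 (final devoicing): /v/ is a voiced obstruent in word-final position, so it devoices to [f]. /koaxaevoiv/ → koaxaevoif.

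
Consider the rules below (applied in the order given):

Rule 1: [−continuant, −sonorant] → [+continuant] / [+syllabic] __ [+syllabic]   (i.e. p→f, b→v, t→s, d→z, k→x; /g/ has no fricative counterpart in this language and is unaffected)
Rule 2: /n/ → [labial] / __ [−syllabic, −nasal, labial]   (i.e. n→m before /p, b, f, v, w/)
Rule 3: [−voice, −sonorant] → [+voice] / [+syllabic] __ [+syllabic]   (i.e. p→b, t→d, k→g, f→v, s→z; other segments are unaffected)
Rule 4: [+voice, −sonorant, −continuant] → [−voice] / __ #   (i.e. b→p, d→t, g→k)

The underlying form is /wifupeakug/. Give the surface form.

Rule 1 (intervocalic spirantization): /p/ is a stop between vowels /u/ and /e/, so it spirantizes to the fricative [f]. /k/ is a stop between vowels /a/ and /u/, so it spirantizes to the fricative [x]. /wifupeakug/ → wifufeaxug.
Rule 2 (nasal place assimilation): no segment meets the environment; /wifufeaxug/ is unchanged.
Rule 3 (intervocalic voicing): /f/ is a voiceless obstruent between vowels /i/ and /u/, so it voices to [v]. /f/ is a voiceless obstruent between vowels /u/ and /e/, so it voices to [v]. /wifufeaxug/ → wivuveaxug.
Rule 4 (final devoicing): /g/ is a voiced stop in word-final position, so it devoices to [k]. /wivuveaxug/ → wivuveaxuk.

wivuveaxuk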